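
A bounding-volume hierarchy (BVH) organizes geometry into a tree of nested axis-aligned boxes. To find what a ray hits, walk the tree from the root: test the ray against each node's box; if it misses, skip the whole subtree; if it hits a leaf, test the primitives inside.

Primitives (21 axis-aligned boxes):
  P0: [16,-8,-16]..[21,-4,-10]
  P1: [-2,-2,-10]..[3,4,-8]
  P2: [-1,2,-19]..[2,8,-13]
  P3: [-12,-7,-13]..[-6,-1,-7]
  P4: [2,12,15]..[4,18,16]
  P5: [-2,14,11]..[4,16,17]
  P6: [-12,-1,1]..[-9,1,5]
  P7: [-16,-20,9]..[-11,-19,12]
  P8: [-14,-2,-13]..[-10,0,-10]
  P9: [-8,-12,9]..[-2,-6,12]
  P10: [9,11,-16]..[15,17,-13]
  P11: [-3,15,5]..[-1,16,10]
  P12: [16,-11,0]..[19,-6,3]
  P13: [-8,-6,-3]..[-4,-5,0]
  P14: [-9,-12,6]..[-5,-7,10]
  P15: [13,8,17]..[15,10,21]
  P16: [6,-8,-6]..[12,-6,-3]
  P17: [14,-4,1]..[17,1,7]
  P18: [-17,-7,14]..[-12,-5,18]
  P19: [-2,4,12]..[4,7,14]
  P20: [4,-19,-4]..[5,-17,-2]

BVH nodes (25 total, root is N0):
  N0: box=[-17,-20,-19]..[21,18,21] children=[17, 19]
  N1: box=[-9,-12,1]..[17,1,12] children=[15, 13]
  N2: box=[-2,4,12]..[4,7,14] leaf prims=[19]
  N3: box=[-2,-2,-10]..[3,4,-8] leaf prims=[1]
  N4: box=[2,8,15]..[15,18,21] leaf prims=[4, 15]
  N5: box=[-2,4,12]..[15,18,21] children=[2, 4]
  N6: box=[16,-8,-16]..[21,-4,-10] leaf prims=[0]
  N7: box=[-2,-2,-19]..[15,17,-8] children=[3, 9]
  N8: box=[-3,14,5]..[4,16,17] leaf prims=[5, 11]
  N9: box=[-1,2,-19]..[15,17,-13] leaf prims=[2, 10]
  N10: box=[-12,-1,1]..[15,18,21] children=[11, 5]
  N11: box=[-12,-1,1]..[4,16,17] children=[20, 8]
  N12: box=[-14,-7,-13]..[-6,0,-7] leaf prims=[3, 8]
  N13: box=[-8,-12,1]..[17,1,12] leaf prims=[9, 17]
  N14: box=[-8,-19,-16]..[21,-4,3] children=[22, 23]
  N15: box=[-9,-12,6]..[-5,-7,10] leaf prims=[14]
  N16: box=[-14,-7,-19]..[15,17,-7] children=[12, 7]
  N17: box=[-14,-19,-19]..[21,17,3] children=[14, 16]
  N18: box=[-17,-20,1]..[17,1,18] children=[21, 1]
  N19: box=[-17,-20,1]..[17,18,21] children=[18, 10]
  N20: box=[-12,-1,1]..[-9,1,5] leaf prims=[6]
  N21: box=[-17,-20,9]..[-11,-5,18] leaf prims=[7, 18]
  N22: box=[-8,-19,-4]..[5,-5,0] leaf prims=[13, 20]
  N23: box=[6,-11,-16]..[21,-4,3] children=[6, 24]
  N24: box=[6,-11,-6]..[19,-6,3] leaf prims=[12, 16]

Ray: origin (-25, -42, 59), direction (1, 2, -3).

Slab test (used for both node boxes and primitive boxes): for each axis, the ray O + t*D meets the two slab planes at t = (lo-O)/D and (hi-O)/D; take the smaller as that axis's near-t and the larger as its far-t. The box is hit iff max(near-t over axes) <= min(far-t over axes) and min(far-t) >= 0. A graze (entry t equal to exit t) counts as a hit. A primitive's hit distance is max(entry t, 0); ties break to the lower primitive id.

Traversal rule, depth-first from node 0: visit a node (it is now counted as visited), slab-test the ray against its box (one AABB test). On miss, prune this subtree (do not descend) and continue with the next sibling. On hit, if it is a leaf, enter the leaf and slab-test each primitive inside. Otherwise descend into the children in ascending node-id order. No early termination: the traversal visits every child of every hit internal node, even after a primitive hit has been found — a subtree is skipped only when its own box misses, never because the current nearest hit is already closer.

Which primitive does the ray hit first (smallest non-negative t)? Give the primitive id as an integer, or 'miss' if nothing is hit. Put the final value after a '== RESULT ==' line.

Walk:
N0 x:[8,46] y:[11,30] z:[38/3,26] -> hit [38/3,26], descend [17, 19]
  N17 x:[11,46] y:[23/2,59/2] z:[56/3,26] -> hit [56/3,26], descend [14, 16]
    N14 x:[17,46] y:[23/2,19] z:[56/3,25] -> hit [56/3,19], descend [22, 23]
      N22 x:[17,30] y:[23/2,37/2] z:[59/3,21] -> miss, prune
      N23 x:[31,46] y:[31/2,19] z:[56/3,25] -> miss, prune
    N16 x:[11,40] y:[35/2,59/2] z:[22,26] -> hit [22,26], descend [7, 12]
      N7 x:[23,40] y:[20,59/2] z:[67/3,26] -> hit [23,26], descend [3, 9]
        N3 x:[23,28] y:[20,23] z:[67/3,23] -> hit [23,23] leaf, test {P1@t=23}
        N9 x:[24,40] y:[22,59/2] z:[24,26] -> hit [24,26] leaf, test {P2@t=24, P10(miss)}
      N12 x:[11,19] y:[35/2,21] z:[22,24] -> miss, prune
  N19 x:[8,42] y:[11,30] z:[38/3,58/3] -> hit [38/3,58/3], descend [10, 18]
    N10 x:[13,40] y:[41/2,30] z:[38/3,58/3] -> miss, prune
    N18 x:[8,42] y:[11,43/2] z:[41/3,58/3] -> hit [41/3,58/3], descend [1, 21]
      N1 x:[16,42] y:[15,43/2] z:[47/3,58/3] -> hit [16,58/3], descend [13, 15]
        N13 x:[17,42] y:[15,43/2] z:[47/3,58/3] -> hit [17,58/3] leaf, test {P9(miss), P17(miss)}
        N15 x:[16,20] y:[15,35/2] z:[49/3,53/3] -> hit [49/3,35/2] leaf, test {P14@t=49/3}
      N21 x:[8,14] y:[11,37/2] z:[41/3,50/3] -> hit [41/3,14] leaf, test {P7(miss), P18(miss)}

order=[0, 17, 14, 22, 23, 16, 7, 3, 9, 12, 19, 10, 18, 1, 13, 15, 21]  |boxes|=17  |leaves|=5  hit=P14

== RESULT ==
14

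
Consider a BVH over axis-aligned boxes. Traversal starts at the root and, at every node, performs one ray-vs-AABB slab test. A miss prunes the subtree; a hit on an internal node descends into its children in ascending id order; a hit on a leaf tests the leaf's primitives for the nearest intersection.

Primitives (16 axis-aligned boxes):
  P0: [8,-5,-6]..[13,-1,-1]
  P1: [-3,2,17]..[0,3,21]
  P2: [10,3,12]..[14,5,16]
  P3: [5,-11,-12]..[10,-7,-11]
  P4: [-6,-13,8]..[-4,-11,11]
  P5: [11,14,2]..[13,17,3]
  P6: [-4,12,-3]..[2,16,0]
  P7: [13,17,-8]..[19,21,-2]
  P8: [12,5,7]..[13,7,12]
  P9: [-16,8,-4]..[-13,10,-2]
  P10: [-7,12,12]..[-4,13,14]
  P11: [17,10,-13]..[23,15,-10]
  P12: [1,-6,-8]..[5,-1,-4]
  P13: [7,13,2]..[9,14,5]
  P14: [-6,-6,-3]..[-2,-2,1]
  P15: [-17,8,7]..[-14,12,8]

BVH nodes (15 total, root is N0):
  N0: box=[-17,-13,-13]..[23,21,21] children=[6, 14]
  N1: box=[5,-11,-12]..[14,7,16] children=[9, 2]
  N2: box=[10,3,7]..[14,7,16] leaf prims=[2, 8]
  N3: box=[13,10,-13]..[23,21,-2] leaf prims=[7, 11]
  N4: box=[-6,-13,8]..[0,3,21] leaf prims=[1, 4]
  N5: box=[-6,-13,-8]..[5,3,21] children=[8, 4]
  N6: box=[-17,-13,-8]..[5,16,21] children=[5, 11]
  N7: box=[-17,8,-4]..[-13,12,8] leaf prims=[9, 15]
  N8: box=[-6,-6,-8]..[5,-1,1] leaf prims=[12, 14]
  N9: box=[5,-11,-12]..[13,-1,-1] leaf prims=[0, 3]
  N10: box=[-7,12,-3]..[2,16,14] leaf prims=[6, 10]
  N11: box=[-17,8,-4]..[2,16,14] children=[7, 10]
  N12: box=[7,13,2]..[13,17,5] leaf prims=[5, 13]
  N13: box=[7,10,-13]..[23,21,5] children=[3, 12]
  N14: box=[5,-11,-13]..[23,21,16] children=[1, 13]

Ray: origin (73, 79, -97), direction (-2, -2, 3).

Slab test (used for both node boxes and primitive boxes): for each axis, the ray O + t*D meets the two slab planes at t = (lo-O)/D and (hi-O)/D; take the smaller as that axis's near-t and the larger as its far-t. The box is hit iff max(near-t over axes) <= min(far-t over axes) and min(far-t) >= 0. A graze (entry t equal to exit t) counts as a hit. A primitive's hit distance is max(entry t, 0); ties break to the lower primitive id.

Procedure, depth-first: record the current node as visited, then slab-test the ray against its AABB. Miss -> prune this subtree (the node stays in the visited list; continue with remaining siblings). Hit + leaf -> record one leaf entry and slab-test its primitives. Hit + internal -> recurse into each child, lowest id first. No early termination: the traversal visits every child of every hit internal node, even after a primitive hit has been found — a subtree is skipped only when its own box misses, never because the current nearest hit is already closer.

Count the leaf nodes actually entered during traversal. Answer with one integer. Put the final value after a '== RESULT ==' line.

Trace the traversal:
N0 x:[25,45] y:[29,46] z:[28,118/3] -> hit [29,118/3], descend [6, 14]
  N6 x:[34,45] y:[63/2,46] z:[89/3,118/3] -> hit [34,118/3], descend [5, 11]
    N5 x:[34,79/2] y:[38,46] z:[89/3,118/3] -> hit [38,118/3], descend [4, 8]
      N4 x:[73/2,79/2] y:[38,46] z:[35,118/3] -> hit [38,118/3] leaf, test {P1@t=38, P4(miss)}
      N8 x:[34,79/2] y:[40,85/2] z:[89/3,98/3] -> miss, prune
    N11 x:[71/2,45] y:[63/2,71/2] z:[31,37] -> hit [71/2,71/2], descend [7, 10]
      N7 x:[43,45] y:[67/2,71/2] z:[31,35] -> miss, prune
      N10 x:[71/2,40] y:[63/2,67/2] z:[94/3,37] -> miss, prune
  N14 x:[25,34] y:[29,45] z:[28,113/3] -> hit [29,34], descend [1, 13]
    N1 x:[59/2,34] y:[36,45] z:[85/3,113/3] -> miss, prune
    N13 x:[25,33] y:[29,69/2] z:[28,34] -> hit [29,33], descend [3, 12]
      N3 x:[25,30] y:[29,69/2] z:[28,95/3] -> hit [29,30] leaf, test {P7@t=89/3, P11(miss)}
      N12 x:[30,33] y:[31,33] z:[33,34] -> hit [33,33] leaf, test {P5(miss), P13@t=33}

order=[0, 6, 5, 4, 8, 11, 7, 10, 14, 1, 13, 3, 12]  |boxes|=13  |leaves|=3  hit=P7

== RESULT ==
3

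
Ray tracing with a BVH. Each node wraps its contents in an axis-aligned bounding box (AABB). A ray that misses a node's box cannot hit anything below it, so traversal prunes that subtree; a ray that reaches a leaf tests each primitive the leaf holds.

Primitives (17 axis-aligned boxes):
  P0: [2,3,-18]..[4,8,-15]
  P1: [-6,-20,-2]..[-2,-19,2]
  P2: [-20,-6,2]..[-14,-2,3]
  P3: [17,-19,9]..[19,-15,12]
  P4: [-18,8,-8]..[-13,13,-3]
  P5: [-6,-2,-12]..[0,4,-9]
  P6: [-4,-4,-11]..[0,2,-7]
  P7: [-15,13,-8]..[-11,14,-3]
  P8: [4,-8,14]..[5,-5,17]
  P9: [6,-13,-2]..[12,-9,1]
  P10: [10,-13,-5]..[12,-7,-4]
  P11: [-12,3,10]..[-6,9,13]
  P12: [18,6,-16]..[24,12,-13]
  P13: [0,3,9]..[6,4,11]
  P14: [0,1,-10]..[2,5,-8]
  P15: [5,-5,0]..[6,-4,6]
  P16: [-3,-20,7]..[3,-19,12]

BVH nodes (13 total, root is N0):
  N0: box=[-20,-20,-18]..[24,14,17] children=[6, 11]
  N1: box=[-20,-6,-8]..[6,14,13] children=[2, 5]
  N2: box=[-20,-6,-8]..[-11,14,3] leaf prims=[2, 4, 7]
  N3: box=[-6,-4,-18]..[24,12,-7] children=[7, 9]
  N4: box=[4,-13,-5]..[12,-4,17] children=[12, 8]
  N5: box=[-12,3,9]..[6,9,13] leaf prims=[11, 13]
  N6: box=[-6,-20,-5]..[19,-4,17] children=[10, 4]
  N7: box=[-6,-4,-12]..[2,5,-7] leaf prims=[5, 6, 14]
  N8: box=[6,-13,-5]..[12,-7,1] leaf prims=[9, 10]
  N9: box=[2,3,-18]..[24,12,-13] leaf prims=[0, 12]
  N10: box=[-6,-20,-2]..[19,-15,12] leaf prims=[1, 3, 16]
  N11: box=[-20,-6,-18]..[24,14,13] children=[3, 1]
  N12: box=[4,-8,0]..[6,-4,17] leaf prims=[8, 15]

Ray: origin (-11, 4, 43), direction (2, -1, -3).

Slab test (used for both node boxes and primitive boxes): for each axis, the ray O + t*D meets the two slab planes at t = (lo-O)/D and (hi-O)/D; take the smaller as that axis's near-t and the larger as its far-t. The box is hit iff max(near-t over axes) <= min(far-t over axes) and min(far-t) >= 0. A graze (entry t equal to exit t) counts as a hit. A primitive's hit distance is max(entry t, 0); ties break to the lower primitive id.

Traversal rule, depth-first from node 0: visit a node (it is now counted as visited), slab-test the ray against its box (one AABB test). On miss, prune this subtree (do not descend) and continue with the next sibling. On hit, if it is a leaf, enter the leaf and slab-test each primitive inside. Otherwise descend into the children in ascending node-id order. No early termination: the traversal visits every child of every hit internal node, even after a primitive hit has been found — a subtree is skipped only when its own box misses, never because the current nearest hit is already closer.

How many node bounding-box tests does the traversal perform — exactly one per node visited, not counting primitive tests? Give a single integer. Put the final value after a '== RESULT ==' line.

Trace the traversal:
N0 x:[-9/2,35/2] y:[-10,24] z:[26/3,61/3] -> hit [26/3,35/2], descend [6, 11]
  N6 x:[5/2,15] y:[8,24] z:[26/3,16] -> hit [26/3,15], descend [4, 10]
    N4 x:[15/2,23/2] y:[8,17] z:[26/3,16] -> hit [26/3,23/2], descend [8, 12]
      N8 x:[17/2,23/2] y:[11,17] z:[14,16] -> miss, prune
      N12 x:[15/2,17/2] y:[8,12] z:[26/3,43/3] -> miss, prune
    N10 x:[5/2,15] y:[19,24] z:[31/3,15] -> miss, prune
  N11 x:[-9/2,35/2] y:[-10,10] z:[10,61/3] -> hit [10,10], descend [1, 3]
    N1 x:[-9/2,17/2] y:[-10,10] z:[10,17] -> miss, prune
    N3 x:[5/2,35/2] y:[-8,8] z:[50/3,61/3] -> miss, prune

9 AABB tests over nodes [0, 6, 4, 8, 12, 10, 11, 1, 3]; 0 leaves entered; closest miss.

== RESULT ==
9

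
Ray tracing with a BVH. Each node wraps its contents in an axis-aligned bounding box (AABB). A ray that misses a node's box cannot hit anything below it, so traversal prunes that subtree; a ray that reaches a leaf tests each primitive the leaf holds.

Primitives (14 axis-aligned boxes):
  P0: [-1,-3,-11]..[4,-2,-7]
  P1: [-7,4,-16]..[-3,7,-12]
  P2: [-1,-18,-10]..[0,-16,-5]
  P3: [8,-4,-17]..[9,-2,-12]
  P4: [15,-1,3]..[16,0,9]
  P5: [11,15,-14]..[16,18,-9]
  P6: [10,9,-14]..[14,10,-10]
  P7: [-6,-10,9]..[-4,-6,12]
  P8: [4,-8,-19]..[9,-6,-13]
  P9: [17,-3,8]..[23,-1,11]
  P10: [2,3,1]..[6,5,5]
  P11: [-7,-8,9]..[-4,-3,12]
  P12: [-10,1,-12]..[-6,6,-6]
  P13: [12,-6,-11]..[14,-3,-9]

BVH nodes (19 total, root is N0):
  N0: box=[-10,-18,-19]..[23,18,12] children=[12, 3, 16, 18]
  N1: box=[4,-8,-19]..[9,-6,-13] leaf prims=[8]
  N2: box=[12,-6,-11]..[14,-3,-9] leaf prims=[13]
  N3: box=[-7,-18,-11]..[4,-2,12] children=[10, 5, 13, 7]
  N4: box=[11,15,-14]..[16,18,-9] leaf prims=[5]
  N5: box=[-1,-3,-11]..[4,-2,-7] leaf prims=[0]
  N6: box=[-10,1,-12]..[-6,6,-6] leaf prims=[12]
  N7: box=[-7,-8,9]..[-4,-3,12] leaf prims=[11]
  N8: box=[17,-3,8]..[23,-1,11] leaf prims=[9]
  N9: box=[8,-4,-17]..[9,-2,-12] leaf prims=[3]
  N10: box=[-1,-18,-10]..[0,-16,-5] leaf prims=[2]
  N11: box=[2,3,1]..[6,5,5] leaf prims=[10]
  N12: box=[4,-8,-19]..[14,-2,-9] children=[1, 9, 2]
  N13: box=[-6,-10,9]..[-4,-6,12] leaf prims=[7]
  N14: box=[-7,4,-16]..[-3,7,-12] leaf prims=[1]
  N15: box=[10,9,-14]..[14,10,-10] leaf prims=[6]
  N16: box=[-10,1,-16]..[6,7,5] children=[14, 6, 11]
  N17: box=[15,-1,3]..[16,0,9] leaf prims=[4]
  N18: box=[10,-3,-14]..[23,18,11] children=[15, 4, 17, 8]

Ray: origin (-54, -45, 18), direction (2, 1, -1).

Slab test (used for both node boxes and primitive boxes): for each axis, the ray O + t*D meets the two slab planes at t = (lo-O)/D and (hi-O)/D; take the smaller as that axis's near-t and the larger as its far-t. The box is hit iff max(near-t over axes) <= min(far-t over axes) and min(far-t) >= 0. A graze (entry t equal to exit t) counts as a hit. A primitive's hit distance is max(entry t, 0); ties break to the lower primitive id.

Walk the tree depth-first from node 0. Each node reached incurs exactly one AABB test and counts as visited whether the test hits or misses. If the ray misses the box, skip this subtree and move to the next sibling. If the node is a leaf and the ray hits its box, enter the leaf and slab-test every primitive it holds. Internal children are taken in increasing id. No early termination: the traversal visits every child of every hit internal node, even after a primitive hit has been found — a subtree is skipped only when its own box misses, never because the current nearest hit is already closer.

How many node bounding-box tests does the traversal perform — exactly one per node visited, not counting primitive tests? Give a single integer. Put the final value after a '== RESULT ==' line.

Walk:
N0 x:[22,77/2] y:[27,63] z:[6,37] -> hit [27,37], descend [3, 12, 16, 18]
  N3 x:[47/2,29] y:[27,43] z:[6,29] -> hit [27,29], descend [5, 7, 10, 13]
    N5 x:[53/2,29] y:[42,43] z:[25,29] -> miss, prune
    N7 x:[47/2,25] y:[37,42] z:[6,9] -> miss, prune
    N10 x:[53/2,27] y:[27,29] z:[23,28] -> hit [27,27] leaf, test {P2@t=27}
    N13 x:[24,25] y:[35,39] z:[6,9] -> miss, prune
  N12 x:[29,34] y:[37,43] z:[27,37] -> miss, prune
  N16 x:[22,30] y:[46,52] z:[13,34] -> miss, prune
  N18 x:[32,77/2] y:[42,63] z:[7,32] -> miss, prune

9 AABB tests over nodes [0, 3, 5, 7, 10, 13, 12, 16, 18]; 1 leaf entered; closest P2.

== RESULT ==
9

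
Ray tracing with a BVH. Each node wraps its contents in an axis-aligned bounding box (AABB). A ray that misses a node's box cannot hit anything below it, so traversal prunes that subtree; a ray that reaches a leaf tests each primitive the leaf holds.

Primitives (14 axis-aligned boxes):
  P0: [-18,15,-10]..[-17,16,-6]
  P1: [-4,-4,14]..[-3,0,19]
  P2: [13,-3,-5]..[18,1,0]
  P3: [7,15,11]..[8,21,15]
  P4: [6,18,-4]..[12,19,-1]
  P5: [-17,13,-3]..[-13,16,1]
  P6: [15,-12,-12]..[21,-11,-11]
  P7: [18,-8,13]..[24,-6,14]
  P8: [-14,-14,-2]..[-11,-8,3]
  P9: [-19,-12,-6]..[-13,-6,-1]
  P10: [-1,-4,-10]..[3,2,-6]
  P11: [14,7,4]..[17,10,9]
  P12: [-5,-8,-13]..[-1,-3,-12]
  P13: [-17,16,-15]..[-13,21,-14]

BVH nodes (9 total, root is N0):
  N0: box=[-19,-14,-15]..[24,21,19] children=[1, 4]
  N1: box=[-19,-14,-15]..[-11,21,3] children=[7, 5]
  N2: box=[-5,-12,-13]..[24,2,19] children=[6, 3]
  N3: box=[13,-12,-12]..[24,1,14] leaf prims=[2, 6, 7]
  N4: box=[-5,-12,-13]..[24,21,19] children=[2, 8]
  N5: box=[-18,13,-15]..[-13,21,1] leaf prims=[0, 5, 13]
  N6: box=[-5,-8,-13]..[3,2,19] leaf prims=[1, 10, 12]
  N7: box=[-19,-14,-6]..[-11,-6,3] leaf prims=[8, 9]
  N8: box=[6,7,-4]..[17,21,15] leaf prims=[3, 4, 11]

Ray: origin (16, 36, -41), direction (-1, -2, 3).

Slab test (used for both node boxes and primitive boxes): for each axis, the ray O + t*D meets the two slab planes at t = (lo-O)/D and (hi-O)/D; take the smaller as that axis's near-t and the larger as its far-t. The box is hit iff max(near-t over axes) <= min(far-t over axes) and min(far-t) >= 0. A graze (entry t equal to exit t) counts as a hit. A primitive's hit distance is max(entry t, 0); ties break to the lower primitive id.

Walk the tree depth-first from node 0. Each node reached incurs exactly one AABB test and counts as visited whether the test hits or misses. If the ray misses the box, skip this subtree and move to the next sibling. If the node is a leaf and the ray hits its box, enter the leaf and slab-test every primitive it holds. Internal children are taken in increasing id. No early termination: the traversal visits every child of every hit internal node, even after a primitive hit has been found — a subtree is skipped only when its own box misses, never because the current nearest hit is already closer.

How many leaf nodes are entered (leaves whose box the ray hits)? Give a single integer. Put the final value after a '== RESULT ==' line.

Trace the traversal:
N0 x:[-8,35] y:[15/2,25] z:[26/3,20] -> hit [26/3,20], descend [1, 4]
  N1 x:[27,35] y:[15/2,25] z:[26/3,44/3] -> miss, prune
  N4 x:[-8,21] y:[15/2,24] z:[28/3,20] -> hit [28/3,20], descend [2, 8]
    N2 x:[-8,21] y:[17,24] z:[28/3,20] -> hit [17,20], descend [3, 6]
      N3 x:[-8,3] y:[35/2,24] z:[29/3,55/3] -> miss, prune
      N6 x:[13,21] y:[17,22] z:[28/3,20] -> hit [17,20] leaf, test {P1@t=19, P10(miss), P12(miss)}
    N8 x:[-1,10] y:[15/2,29/2] z:[37/3,56/3] -> miss, prune

7 AABB tests over nodes [0, 1, 4, 2, 3, 6, 8]; 1 leaf entered; closest P1.

== RESULT ==
1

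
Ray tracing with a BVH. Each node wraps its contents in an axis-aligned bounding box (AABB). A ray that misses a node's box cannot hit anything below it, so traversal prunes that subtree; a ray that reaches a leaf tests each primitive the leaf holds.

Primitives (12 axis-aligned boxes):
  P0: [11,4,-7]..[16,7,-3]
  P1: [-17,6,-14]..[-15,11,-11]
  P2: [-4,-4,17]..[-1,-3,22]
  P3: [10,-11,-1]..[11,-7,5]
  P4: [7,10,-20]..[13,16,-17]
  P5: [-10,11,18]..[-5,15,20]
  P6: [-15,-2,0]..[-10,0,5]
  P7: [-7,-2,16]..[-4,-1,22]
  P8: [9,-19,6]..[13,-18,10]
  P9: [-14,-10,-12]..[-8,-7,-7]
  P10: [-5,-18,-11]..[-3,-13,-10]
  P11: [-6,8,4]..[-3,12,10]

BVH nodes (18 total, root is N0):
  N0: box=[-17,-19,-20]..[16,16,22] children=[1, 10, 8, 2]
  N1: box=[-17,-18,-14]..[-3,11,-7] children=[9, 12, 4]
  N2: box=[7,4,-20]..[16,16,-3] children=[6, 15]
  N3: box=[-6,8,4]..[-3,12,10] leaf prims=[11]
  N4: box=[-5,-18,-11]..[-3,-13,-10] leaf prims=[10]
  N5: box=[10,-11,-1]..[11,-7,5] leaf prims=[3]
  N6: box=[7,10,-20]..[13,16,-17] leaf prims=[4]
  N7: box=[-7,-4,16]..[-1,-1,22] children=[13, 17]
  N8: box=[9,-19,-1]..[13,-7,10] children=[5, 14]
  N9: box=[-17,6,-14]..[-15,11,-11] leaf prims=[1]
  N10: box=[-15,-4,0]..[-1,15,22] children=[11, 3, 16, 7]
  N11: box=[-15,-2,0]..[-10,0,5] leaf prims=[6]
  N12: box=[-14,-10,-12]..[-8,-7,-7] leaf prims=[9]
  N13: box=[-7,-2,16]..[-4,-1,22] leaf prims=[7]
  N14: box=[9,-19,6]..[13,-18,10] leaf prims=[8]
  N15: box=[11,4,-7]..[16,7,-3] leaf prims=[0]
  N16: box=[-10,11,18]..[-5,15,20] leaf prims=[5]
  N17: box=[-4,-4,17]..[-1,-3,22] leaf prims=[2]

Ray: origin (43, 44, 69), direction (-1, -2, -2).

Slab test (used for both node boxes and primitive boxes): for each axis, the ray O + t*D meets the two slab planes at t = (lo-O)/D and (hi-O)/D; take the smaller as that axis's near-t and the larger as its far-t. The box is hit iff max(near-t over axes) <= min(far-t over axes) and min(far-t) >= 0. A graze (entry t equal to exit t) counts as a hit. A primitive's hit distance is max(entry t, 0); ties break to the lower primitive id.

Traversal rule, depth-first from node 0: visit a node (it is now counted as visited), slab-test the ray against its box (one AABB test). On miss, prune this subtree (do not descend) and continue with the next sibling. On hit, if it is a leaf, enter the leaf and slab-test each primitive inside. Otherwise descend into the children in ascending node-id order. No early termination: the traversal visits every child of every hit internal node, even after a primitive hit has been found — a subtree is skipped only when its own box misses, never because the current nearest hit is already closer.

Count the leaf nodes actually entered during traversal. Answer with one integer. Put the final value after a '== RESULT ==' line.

Trace the traversal:
N0 x:[27,60] y:[14,63/2] z:[47/2,89/2] -> hit [27,63/2], descend [1, 2, 8, 10]
  N1 x:[46,60] y:[33/2,31] z:[38,83/2] -> miss, prune
  N2 x:[27,36] y:[14,20] z:[36,89/2] -> miss, prune
  N8 x:[30,34] y:[51/2,63/2] z:[59/2,35] -> hit [30,63/2], descend [5, 14]
    N5 x:[32,33] y:[51/2,55/2] z:[32,35] -> miss, prune
    N14 x:[30,34] y:[31,63/2] z:[59/2,63/2] -> hit [31,63/2] leaf, test {P8@t=31}
  N10 x:[44,58] y:[29/2,24] z:[47/2,69/2] -> miss, prune

order=[0, 1, 2, 8, 5, 14, 10]  |boxes|=7  |leaves|=1  hit=P8

== RESULT ==
1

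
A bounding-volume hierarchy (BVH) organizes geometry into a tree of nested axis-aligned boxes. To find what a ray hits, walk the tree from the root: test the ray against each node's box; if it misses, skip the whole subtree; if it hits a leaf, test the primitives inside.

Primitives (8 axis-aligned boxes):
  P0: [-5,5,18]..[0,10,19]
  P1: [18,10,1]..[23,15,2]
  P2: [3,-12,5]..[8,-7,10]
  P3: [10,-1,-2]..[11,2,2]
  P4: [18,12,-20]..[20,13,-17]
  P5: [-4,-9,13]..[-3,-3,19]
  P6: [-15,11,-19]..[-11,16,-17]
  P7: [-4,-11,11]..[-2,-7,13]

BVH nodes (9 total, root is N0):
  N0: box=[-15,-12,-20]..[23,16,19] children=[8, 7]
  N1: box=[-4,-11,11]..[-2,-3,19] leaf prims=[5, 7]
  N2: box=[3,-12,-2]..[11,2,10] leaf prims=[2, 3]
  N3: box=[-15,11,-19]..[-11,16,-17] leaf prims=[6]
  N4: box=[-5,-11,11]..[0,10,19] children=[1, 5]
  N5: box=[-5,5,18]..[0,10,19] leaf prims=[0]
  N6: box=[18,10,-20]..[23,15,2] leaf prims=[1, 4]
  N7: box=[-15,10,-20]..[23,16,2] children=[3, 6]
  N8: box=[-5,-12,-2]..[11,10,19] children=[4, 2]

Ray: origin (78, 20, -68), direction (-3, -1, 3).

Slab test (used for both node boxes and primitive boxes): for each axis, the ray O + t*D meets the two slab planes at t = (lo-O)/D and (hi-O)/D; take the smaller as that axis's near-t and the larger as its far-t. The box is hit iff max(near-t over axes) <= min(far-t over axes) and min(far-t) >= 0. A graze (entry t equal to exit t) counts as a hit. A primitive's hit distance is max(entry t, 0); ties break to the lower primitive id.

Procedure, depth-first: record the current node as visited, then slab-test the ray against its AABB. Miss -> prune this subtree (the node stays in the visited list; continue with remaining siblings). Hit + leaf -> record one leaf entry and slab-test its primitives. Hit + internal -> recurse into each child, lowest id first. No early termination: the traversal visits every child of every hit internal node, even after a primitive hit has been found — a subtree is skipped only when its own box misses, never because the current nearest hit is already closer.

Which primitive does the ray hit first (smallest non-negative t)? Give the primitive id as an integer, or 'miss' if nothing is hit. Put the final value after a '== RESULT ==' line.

Walk:
N0 x:[55/3,31] y:[4,32] z:[16,29] -> hit [55/3,29], descend [7, 8]
  N7 x:[55/3,31] y:[4,10] z:[16,70/3] -> miss, prune
  N8 x:[67/3,83/3] y:[10,32] z:[22,29] -> hit [67/3,83/3], descend [2, 4]
    N2 x:[67/3,25] y:[18,32] z:[22,26] -> hit [67/3,25] leaf, test {P2(miss), P3(miss)}
    N4 x:[26,83/3] y:[10,31] z:[79/3,29] -> hit [79/3,83/3], descend [1, 5]
      N1 x:[80/3,82/3] y:[23,31] z:[79/3,29] -> hit [80/3,82/3] leaf, test {P5@t=27, P7@t=27}
      N5 x:[26,83/3] y:[10,15] z:[86/3,29] -> miss, prune

7 AABB tests over nodes [0, 7, 8, 2, 4, 1, 5]; 2 leaves entered; closest P5.

== RESULT ==
5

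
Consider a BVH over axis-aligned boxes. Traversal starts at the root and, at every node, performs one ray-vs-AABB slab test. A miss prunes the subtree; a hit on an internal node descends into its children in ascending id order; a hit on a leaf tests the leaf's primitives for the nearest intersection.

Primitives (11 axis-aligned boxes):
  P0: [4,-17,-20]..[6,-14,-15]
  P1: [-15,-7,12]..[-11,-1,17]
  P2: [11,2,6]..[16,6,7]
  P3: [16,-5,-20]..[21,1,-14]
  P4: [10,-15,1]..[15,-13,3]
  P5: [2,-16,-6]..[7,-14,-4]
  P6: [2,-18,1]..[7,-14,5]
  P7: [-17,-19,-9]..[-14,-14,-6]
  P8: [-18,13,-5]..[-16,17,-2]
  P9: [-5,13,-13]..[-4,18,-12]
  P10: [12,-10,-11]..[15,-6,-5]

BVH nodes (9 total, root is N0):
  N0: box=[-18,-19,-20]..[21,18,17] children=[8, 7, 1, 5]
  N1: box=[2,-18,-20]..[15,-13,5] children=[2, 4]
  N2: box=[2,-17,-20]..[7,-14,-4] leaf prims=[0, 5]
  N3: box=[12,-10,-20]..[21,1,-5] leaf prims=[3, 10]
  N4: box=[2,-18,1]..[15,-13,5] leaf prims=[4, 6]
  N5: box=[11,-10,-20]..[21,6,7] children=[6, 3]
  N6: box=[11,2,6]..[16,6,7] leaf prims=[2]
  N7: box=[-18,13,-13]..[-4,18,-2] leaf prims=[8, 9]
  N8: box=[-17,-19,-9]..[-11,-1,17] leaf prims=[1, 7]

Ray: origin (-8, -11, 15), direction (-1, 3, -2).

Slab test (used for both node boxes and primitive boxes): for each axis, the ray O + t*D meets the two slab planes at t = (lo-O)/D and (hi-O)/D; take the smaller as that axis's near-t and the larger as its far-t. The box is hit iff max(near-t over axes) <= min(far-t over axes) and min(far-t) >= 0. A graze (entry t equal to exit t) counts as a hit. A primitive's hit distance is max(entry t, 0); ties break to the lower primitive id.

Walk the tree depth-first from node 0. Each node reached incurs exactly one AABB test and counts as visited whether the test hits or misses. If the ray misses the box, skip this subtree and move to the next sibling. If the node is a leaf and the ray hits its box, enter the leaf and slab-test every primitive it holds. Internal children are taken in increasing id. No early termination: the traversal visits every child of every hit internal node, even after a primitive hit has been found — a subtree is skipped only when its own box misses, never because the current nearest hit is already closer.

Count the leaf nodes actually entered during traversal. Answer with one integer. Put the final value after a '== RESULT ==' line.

Trace the traversal:
N0 x:[-29,10] y:[-8/3,29/3] z:[-1,35/2] -> hit [-1,29/3], descend [1, 5, 7, 8]
  N1 x:[-23,-10] y:[-7/3,-2/3] z:[5,35/2] -> miss, prune
  N5 x:[-29,-19] y:[1/3,17/3] z:[4,35/2] -> miss, prune
  N7 x:[-4,10] y:[8,29/3] z:[17/2,14] -> hit [17/2,29/3] leaf, test {P8@t=17/2, P9(miss)}
  N8 x:[3,9] y:[-8/3,10/3] z:[-1,12] -> hit [3,10/3] leaf, test {P1(miss), P7(miss)}

order=[0, 1, 5, 7, 8]  |boxes|=5  |leaves|=2  hit=P8

== RESULT ==
2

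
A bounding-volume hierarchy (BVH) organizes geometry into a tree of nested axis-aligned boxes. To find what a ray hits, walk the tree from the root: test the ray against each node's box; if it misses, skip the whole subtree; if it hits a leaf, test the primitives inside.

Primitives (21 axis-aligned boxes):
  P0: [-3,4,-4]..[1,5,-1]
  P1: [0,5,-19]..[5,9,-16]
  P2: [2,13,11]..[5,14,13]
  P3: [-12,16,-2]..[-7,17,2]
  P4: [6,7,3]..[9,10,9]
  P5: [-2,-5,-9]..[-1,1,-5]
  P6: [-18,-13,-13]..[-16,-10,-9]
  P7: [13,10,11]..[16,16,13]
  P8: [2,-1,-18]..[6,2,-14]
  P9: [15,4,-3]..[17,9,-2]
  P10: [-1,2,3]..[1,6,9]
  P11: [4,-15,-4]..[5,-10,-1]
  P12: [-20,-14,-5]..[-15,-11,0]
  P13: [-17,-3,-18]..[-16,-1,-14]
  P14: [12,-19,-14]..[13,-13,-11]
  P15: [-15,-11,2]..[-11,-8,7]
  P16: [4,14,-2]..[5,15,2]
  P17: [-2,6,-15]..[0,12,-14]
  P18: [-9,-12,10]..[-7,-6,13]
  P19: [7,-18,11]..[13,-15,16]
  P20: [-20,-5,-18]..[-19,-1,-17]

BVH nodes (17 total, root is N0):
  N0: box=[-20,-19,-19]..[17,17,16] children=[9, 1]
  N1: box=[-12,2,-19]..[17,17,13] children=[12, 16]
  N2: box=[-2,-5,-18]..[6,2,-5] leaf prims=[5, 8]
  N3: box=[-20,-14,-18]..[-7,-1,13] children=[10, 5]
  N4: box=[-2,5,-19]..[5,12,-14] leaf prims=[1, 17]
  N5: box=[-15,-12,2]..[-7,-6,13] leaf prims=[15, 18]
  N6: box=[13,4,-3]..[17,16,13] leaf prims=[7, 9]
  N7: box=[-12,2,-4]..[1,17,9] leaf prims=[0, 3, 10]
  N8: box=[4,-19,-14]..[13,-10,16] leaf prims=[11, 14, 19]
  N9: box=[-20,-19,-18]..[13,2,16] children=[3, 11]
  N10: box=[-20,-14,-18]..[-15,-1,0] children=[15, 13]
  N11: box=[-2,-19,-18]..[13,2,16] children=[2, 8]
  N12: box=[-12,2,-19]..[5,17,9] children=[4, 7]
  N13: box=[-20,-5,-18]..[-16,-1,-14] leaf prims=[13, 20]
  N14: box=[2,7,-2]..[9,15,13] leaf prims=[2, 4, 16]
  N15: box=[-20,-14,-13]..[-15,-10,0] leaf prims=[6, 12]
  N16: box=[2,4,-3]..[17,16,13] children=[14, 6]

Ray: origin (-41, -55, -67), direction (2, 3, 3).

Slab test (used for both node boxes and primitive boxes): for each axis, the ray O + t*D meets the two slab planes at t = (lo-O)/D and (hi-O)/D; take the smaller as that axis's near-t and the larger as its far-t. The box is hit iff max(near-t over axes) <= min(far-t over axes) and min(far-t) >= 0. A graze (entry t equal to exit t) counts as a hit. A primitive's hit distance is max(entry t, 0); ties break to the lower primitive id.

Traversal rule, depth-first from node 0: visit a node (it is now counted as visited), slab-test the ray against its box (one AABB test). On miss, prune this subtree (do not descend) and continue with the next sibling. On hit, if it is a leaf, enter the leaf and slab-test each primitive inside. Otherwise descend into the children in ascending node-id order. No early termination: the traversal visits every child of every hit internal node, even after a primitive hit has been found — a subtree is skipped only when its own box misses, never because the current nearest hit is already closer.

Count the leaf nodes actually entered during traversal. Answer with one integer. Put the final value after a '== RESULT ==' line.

Trace the traversal:
N0 x:[21/2,29] y:[12,24] z:[16,83/3] -> hit [16,24], descend [1, 9]
  N1 x:[29/2,29] y:[19,24] z:[16,80/3] -> hit [19,24], descend [12, 16]
    N12 x:[29/2,23] y:[19,24] z:[16,76/3] -> hit [19,23], descend [4, 7]
      N4 x:[39/2,23] y:[20,67/3] z:[16,53/3] -> miss, prune
      N7 x:[29/2,21] y:[19,24] z:[21,76/3] -> hit [21,21] leaf, test {P0(miss), P3(miss), P10(miss)}
    N16 x:[43/2,29] y:[59/3,71/3] z:[64/3,80/3] -> hit [43/2,71/3], descend [6, 14]
      N6 x:[27,29] y:[59/3,71/3] z:[64/3,80/3] -> miss, prune
      N14 x:[43/2,25] y:[62/3,70/3] z:[65/3,80/3] -> hit [65/3,70/3] leaf, test {P2(miss), P4(miss), P16@t=23}
  N9 x:[21/2,27] y:[12,19] z:[49/3,83/3] -> hit [49/3,19], descend [3, 11]
    N3 x:[21/2,17] y:[41/3,18] z:[49/3,80/3] -> hit [49/3,17], descend [5, 10]
      N5 x:[13,17] y:[43/3,49/3] z:[23,80/3] -> miss, prune
      N10 x:[21/2,13] y:[41/3,18] z:[49/3,67/3] -> miss, prune
    N11 x:[39/2,27] y:[12,19] z:[49/3,83/3] -> miss, prune

Visited [0, 1, 12, 4, 7, 16, 6, 14, 9, 3, 5, 10, 11]. Tests: 13 box, 2 leaf. Nearest: P16.

== RESULT ==
2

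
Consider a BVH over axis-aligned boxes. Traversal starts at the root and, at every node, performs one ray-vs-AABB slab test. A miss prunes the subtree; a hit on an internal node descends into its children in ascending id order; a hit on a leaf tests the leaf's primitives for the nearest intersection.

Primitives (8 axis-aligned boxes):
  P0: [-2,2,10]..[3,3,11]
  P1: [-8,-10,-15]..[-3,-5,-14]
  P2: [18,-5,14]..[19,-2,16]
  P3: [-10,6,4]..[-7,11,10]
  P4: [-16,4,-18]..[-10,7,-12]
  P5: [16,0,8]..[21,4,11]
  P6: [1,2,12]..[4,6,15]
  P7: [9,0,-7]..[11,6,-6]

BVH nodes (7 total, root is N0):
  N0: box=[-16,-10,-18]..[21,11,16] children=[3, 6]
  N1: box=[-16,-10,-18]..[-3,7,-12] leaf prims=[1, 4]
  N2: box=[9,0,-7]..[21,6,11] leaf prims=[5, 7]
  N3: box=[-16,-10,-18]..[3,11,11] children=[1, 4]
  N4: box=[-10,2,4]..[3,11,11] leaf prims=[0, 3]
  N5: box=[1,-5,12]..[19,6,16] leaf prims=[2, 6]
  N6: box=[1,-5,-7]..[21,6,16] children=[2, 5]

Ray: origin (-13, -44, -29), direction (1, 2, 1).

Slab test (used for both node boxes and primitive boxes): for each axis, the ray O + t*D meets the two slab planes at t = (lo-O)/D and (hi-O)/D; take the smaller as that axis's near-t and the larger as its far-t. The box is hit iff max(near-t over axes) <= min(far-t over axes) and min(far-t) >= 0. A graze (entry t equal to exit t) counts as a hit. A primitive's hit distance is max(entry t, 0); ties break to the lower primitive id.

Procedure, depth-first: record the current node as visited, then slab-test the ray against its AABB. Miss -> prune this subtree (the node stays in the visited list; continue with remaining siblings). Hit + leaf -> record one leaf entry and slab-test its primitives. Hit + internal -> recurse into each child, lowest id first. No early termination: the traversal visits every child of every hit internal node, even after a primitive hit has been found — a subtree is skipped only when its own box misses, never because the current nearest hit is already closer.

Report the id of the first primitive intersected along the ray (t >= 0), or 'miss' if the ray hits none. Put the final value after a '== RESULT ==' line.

Trace the traversal:
N0 x:[-3,34] y:[17,55/2] z:[11,45] -> hit [17,55/2], descend [3, 6]
  N3 x:[-3,16] y:[17,55/2] z:[11,40] -> miss, prune
  N6 x:[14,34] y:[39/2,25] z:[22,45] -> hit [22,25], descend [2, 5]
    N2 x:[22,34] y:[22,25] z:[22,40] -> hit [22,25] leaf, test {P5(miss), P7@t=22}
    N5 x:[14,32] y:[39/2,25] z:[41,45] -> miss, prune

5 AABB tests over nodes [0, 3, 6, 2, 5]; 1 leaf entered; closest P7.

== RESULT ==
7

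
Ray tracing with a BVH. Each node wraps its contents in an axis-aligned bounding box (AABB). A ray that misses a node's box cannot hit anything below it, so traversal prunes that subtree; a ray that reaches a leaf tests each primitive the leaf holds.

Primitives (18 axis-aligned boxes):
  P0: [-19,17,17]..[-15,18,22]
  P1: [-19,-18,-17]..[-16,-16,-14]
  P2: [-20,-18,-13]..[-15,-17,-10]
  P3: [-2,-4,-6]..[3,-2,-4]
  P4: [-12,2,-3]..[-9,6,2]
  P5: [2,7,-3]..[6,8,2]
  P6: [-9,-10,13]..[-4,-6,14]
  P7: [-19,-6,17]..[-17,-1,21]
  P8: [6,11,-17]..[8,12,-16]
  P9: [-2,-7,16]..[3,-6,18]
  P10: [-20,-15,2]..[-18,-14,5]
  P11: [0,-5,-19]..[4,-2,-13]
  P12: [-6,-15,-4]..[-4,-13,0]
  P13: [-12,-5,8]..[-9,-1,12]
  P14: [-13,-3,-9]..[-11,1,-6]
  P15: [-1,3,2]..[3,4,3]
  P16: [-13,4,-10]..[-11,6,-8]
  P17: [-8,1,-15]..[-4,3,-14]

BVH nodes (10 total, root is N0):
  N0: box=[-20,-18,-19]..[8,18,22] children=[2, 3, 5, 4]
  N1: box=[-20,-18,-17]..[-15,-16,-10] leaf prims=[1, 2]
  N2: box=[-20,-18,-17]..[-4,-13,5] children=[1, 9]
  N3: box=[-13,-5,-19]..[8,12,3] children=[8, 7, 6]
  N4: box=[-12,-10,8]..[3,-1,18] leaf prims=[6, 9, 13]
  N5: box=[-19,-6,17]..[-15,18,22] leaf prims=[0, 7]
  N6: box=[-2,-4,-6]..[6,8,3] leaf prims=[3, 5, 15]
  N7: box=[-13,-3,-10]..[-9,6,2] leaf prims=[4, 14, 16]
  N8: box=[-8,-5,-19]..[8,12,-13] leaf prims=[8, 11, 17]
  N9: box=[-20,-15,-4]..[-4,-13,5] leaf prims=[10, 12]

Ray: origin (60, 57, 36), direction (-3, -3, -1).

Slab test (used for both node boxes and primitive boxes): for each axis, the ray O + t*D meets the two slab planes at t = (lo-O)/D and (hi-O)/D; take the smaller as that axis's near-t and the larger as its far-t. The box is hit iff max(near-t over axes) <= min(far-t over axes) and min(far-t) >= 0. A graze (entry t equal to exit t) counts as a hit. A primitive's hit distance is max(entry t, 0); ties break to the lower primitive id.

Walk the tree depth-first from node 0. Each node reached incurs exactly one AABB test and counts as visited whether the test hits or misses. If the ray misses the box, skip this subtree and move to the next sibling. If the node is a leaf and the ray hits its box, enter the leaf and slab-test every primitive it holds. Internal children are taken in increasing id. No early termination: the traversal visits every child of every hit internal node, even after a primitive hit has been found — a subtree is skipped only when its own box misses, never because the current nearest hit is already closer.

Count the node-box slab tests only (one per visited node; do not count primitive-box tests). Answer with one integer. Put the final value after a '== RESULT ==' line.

Walk:
N0 x:[52/3,80/3] y:[13,25] z:[14,55] -> hit [52/3,25], descend [2, 3, 4, 5]
  N2 x:[64/3,80/3] y:[70/3,25] z:[31,53] -> miss, prune
  N3 x:[52/3,73/3] y:[15,62/3] z:[33,55] -> miss, prune
  N4 x:[19,24] y:[58/3,67/3] z:[18,28] -> hit [58/3,67/3] leaf, test {P6@t=22, P9(miss), P13(miss)}
  N5 x:[25,79/3] y:[13,21] z:[14,19] -> miss, prune

order=[0, 2, 3, 4, 5]  |boxes|=5  |leaves|=1  hit=P6

== RESULT ==
5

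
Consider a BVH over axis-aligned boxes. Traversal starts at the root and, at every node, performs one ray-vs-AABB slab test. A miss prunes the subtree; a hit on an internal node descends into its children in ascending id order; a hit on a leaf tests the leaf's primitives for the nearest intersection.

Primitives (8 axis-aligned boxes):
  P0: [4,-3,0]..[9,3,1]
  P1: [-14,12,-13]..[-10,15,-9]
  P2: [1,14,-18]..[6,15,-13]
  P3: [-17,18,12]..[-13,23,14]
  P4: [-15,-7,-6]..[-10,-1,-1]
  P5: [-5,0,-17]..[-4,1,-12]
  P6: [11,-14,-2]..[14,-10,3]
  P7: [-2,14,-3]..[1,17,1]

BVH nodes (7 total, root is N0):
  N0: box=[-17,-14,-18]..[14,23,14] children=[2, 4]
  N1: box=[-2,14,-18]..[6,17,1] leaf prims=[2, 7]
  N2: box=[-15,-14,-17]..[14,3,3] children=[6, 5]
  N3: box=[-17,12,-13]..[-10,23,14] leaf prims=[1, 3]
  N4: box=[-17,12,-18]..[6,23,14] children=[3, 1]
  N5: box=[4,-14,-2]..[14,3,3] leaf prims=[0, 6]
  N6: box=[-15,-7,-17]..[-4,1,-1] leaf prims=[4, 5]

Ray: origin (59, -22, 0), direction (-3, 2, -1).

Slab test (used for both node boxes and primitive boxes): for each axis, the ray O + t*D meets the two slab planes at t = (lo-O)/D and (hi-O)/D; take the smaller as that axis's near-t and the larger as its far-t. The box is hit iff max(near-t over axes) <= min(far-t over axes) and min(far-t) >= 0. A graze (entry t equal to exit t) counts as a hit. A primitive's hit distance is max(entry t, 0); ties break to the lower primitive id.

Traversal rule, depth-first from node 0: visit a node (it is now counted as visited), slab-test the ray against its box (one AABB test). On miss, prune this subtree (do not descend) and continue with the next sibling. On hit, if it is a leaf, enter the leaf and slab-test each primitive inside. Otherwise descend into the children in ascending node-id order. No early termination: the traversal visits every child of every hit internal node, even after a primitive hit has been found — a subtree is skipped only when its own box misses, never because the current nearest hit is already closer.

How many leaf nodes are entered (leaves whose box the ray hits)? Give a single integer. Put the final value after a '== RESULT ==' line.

Walk:
N0 x:[15,76/3] y:[4,45/2] z:[-14,18] -> hit [15,18], descend [2, 4]
  N2 x:[15,74/3] y:[4,25/2] z:[-3,17] -> miss, prune
  N4 x:[53/3,76/3] y:[17,45/2] z:[-14,18] -> hit [53/3,18], descend [1, 3]
    N1 x:[53/3,61/3] y:[18,39/2] z:[-1,18] -> hit [18,18] leaf, test {P2@t=18, P7(miss)}
    N3 x:[23,76/3] y:[17,45/2] z:[-14,13] -> miss, prune

Visited [0, 2, 4, 1, 3]. Tests: 5 box, 1 leaf. Nearest: P2.

== RESULT ==
1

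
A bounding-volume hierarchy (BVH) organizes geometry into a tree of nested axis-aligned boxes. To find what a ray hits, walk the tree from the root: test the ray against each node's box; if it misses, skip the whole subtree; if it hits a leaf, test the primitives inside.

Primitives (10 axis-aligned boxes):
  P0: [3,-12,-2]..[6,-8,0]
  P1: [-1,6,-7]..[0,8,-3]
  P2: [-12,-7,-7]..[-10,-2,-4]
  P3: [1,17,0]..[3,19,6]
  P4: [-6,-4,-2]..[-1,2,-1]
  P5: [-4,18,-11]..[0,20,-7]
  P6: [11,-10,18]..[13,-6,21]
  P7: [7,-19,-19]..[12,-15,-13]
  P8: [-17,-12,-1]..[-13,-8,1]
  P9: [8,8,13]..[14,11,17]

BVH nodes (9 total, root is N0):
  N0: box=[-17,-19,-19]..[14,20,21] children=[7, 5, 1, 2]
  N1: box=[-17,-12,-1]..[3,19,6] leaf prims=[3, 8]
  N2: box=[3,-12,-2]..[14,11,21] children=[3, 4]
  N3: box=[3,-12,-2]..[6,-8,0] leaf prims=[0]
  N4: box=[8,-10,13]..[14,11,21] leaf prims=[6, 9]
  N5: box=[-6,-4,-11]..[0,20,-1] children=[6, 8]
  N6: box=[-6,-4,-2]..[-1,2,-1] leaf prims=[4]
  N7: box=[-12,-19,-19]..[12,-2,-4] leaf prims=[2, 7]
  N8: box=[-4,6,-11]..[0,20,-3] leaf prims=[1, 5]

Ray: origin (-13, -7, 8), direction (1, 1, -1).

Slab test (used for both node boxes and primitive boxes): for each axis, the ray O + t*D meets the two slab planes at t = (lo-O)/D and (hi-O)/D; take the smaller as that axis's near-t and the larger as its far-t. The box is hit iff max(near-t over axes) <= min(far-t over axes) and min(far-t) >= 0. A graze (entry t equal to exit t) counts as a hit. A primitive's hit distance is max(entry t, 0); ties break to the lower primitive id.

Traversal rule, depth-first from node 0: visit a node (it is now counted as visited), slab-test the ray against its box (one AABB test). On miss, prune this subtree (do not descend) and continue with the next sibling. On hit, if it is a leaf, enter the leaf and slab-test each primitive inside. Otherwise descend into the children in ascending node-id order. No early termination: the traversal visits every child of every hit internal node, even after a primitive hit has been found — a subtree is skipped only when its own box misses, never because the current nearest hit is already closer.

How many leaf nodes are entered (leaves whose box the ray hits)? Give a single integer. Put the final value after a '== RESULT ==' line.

Walk:
N0 x:[-4,27] y:[-12,27] z:[-13,27] -> hit [-4,27], descend [1, 2, 5, 7]
  N1 x:[-4,16] y:[-5,26] z:[2,9] -> hit [2,9] leaf, test {P3(miss), P8(miss)}
  N2 x:[16,27] y:[-5,18] z:[-13,10] -> miss, prune
  N5 x:[7,13] y:[3,27] z:[9,19] -> hit [9,13], descend [6, 8]
    N6 x:[7,12] y:[3,9] z:[9,10] -> hit [9,9] leaf, test {P4@t=9}
    N8 x:[9,13] y:[13,27] z:[11,19] -> hit [13,13] leaf, test {P1@t=13, P5(miss)}
  N7 x:[1,25] y:[-12,5] z:[12,27] -> miss, prune

Visited [0, 1, 2, 5, 6, 8, 7]. Tests: 7 box, 3 leaf. Nearest: P4.

== RESULT ==
3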